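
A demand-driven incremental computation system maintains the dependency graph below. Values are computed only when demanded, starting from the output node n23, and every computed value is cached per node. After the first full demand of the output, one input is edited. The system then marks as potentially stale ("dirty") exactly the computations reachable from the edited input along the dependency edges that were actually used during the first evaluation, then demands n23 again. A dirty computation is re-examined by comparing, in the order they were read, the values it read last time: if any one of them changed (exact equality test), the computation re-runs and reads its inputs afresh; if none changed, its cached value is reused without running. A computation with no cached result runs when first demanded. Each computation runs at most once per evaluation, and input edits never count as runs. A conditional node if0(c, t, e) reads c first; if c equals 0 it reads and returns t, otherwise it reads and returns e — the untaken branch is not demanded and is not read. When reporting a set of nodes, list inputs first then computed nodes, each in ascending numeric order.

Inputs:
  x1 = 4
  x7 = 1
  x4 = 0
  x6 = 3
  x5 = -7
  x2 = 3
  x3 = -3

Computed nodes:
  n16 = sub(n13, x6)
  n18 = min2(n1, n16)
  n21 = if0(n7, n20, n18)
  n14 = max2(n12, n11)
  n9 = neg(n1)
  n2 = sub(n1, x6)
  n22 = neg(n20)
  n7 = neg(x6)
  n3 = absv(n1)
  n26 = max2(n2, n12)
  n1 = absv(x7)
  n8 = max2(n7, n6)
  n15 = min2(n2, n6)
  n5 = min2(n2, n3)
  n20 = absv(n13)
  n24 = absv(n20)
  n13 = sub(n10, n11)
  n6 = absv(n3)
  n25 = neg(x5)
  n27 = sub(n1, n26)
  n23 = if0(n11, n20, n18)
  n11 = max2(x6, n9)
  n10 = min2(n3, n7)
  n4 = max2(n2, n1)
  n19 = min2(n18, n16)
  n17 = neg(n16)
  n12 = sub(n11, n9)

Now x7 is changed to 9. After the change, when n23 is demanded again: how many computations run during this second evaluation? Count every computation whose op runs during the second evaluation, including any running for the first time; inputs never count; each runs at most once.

Computations that run: n1, n3, n9, n10, n11, n18 — 6 in total.
Key observation: the cutoff stops propagation at n13 — its inputs' values are unchanged, so it reuses its cache.

First evaluation (everything demanded from the output):
  n1 = absv(1) = 1
  n3 = absv(1) = 1
  n7 = neg(3) = -3
  n9 = neg(1) = -1
  n10 = min2(1, -3) = -3
  n11 = max2(3, -1) = 3
  n13 = sub(-3, 3) = -6
  n16 = sub(-6, 3) = -9
  n18 = min2(1, -9) = -9
  n23 = if0(n11=3 -> else branch n18) = -9

Propagation after the edit:
  n1: runs — x7 1->9; result 9.
  n3: runs — n1 1->9; result 9.
  n9: runs — n1 1->9; result -9.
  n10: runs — n3 1->9; result -3 (same value as before).
  n11: runs — n9 -1->-9; result 3 (same value as before).
  n13: checked — values it read are unchanged (n10 unchanged, n11 unchanged); reused cached -6 without running.
  n16: checked — values it read are unchanged (n13 unchanged, x6 unchanged); reused cached -9 without running.
  n18: runs — n1 1->9; result -9 (same value as before).
  n23: checked — values it read are unchanged (n11 unchanged, n18 unchanged); reused cached -9 without running.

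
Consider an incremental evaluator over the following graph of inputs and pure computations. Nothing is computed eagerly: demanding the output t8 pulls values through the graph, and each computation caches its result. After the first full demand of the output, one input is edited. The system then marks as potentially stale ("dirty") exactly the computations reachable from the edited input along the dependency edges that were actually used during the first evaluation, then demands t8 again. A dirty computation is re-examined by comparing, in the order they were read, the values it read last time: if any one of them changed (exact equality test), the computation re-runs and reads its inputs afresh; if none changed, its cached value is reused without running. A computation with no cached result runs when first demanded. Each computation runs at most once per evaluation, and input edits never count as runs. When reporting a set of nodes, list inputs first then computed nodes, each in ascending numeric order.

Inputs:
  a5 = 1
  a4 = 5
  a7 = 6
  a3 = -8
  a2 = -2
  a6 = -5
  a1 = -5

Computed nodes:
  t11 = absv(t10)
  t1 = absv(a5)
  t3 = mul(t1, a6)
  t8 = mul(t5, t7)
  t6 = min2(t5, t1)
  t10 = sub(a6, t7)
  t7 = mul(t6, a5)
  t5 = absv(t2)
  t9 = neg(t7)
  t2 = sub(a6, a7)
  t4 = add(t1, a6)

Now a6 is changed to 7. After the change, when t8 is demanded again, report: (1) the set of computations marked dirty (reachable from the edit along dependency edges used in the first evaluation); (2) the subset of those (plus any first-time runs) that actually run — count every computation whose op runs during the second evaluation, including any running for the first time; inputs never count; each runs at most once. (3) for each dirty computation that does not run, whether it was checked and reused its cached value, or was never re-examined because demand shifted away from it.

Initial pass — values computed on the first demand:
  t1 = absv(1) = 1
  t2 = sub(-5, 6) = -11
  t5 = absv(-11) = 11
  t6 = min2(11, 1) = 1
  t7 = mul(1, 1) = 1
  t8 = mul(11, 1) = 11

Second demand — change propagation:
  t2: re-runs because a6 -5->7; new result 1.
  t5: re-runs because t2 -11->1; new result 1.
  t6: re-runs because t5 11->1; new result 1 (unchanged).
  t7: re-examined; everything it read last time is the same (t6 unchanged, a5 unchanged) — cache 1 kept, no run.
  t8: re-runs because t5 11->1; new result 1.

The important point: at t7 every value read last time is unchanged, so the dirty flag clears without a run.

Dirty set: t2, t5, t6, t7, t8.
Run set: t2, t5, t6, t8 (4 run).
Re-examined without running (cache reused): t7.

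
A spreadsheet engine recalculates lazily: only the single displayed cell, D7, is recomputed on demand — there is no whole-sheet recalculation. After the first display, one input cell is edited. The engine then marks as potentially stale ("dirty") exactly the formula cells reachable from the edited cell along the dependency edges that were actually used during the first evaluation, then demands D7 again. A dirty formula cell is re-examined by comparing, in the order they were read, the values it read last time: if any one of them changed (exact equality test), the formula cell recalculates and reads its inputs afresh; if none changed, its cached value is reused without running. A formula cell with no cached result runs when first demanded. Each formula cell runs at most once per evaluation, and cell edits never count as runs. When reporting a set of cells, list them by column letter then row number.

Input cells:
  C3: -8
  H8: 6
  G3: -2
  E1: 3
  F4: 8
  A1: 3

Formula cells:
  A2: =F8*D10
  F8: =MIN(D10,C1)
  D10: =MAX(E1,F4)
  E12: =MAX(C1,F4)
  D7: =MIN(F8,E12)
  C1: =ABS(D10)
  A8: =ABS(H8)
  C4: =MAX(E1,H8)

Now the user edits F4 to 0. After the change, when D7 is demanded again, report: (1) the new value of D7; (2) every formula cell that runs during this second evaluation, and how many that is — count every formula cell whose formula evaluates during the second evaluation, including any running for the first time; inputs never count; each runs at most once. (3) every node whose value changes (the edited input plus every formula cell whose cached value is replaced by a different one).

New value of D7: 3.
Formula cells that run: C1, D7, D10, E12, F8 — 5 in total.
Values that change: C1, D7, D10, E12, F4, F8.

First evaluation (everything demanded from the output):
  D10 = MAX(3, 8) = 8
  C1 = ABS(8) = 8
  E12 = MAX(8, 8) = 8
  F8 = MIN(8, 8) = 8
  D7 = MIN(8, 8) = 8

Propagation after the edit:
  D10: runs — F4 8->0; result 3.
  C1: runs — D10 8->3; result 3.
  E12: runs — C1 8->3; F4 8->0; result 3.
  F8: runs — D10 8->3; C1 8->3; result 3.
  D7: runs — F8 8->3; E12 8->3; result 3.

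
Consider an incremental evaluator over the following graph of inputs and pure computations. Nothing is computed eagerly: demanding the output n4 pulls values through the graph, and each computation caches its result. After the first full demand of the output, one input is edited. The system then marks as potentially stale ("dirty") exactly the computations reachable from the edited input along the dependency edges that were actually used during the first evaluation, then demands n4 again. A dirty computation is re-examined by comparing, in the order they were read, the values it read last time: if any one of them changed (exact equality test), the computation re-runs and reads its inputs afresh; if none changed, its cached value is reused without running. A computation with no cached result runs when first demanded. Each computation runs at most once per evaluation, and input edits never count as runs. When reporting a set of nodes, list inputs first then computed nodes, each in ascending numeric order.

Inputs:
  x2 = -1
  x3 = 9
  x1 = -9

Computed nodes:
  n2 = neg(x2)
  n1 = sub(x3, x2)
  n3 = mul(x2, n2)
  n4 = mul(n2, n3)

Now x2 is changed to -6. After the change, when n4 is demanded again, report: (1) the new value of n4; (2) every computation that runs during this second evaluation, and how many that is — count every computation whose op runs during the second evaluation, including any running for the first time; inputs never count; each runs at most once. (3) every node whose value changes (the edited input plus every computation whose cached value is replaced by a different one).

Initial pass — values computed on the first demand:
  n2 = neg(-1) = 1
  n3 = mul(-1, 1) = -1
  n4 = mul(1, -1) = -1

Second demand — change propagation:
  n2: re-runs because x2 -1->-6; new result 6.
  n3: re-runs because x2 -1->-6; n2 1->6; new result -36.
  n4: re-runs because n2 1->6; n3 -1->-36; new result -216.

n4 now evaluates to -216.
Run set: n2, n3, n4 (3 run).
Changed values: x2, n2, n3, n4.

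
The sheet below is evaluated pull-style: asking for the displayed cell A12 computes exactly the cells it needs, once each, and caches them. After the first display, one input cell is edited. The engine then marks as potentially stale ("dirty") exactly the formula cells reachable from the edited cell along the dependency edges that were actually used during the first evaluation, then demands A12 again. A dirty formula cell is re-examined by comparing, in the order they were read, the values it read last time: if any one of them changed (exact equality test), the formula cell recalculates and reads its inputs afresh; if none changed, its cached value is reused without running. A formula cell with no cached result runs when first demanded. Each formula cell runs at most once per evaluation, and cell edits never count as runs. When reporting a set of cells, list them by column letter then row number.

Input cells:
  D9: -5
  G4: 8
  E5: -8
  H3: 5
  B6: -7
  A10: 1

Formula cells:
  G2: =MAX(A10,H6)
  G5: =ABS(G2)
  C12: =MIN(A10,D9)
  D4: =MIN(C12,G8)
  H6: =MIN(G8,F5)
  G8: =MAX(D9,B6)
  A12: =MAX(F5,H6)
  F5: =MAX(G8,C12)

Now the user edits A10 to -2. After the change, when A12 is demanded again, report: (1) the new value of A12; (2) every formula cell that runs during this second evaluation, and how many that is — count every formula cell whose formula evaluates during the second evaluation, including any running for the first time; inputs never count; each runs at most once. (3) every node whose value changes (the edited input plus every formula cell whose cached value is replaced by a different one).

First demand of the output computes:
  C12 = MIN(1, -5) = -5
  G8 = MAX(-5, -7) = -5
  F5 = MAX(-5, -5) = -5
  H6 = MIN(-5, -5) = -5
  A12 = MAX(-5, -5) = -5

After the edit, cleaning proceeds:
  C12: a read changed (A10 1->-2) — executes, giving -5 — identical to its old value.
  F5: dirty, but its reads are unchanged (G8 unchanged, C12 unchanged); cached -5 stands.
  H6: dirty, but its reads are unchanged (G8 unchanged, F5 unchanged); cached -5 stands.
  A12: dirty, but its reads are unchanged (F5 unchanged, H6 unchanged); cached -5 stands.

Note the absorption at C12: it re-runs yet its value is the same, leaving the output's value untouched.

Demanding A12 again yields -5.
1 formula cells run: C12.
The nodes whose values change: A10.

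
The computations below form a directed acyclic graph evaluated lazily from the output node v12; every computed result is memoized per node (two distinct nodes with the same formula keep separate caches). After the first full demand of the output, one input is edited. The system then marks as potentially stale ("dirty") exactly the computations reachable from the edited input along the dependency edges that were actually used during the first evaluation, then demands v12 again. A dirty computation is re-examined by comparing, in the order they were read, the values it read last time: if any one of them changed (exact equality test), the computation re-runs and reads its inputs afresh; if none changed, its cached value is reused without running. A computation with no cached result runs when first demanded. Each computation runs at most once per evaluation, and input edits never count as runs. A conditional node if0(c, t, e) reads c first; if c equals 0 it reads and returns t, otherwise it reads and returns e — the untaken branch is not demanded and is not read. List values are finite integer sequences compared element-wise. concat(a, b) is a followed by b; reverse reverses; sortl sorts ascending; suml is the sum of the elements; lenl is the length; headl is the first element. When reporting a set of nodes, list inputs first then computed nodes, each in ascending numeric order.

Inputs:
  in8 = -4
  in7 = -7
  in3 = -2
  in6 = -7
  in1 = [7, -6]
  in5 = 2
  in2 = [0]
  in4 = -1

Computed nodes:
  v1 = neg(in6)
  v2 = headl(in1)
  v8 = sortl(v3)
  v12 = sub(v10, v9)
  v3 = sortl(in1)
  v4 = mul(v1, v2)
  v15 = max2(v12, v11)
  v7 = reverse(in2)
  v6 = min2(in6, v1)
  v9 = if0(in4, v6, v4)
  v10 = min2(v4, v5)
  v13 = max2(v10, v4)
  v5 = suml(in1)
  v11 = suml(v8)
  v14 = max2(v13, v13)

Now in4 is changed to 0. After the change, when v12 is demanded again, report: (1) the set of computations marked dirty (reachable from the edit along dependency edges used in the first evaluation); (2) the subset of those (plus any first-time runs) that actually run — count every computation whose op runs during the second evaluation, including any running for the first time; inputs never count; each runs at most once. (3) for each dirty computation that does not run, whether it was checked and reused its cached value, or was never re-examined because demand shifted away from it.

First demand of the output computes:
  v1 = neg(-7) = 7
  v2 = headl([7, -6]) = 7
  v4 = mul(7, 7) = 49
  v5 = suml([7, -6]) = 1
  v9 = if0(in4=-1 -> else branch v4) = 49
  v10 = min2(49, 1) = 1
  v12 = sub(1, 49) = -48

After the edit, cleaning proceeds:
  v6: had never run; runs now, result -7.
  v9: a read changed (in4 -1->0) — executes, giving -7.
  v12: a read changed (v9 49->-7) — executes, giving 8.

Note the branch switch — v6 had no cache and runs now for the first time.

The edit dirties: v9, v12.
3 computations run: v6, v9, v12.
No dirty computation escaped a run.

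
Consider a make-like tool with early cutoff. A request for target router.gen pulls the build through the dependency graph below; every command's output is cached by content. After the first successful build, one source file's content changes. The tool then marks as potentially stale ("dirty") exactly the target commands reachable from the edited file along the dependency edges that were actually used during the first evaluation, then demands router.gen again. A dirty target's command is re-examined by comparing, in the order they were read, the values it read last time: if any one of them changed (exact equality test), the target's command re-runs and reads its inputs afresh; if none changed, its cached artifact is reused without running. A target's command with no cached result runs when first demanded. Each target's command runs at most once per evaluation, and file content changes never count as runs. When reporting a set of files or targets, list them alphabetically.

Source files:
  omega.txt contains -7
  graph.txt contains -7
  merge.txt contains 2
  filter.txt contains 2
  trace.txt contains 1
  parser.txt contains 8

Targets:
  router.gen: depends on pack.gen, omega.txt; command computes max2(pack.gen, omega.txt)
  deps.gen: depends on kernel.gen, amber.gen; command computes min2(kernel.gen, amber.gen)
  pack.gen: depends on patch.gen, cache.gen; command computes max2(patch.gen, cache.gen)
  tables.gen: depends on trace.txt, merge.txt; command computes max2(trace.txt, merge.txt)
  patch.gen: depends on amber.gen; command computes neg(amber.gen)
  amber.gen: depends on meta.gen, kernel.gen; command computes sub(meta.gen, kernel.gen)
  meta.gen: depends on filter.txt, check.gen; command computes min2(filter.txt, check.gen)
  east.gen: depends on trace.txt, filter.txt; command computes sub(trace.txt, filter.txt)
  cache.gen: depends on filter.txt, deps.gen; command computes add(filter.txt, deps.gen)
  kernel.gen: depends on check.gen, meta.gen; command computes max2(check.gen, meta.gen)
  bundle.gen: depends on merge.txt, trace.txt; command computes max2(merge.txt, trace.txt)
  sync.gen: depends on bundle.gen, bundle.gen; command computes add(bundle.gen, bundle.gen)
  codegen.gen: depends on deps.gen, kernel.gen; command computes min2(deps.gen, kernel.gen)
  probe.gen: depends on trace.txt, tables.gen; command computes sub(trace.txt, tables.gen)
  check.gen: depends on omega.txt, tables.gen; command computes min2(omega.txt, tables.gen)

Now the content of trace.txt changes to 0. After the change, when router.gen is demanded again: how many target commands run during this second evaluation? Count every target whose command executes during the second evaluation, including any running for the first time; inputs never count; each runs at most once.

1 target commands run: tables.gen.
Note the absorption at tables.gen: it re-runs yet its value is the same, leaving the output's value untouched.

First demand of the output computes:
  tables.gen = max2(1, 2) = 2
  check.gen = min2(-7, 2) = -7
  meta.gen = min2(2, -7) = -7
  kernel.gen = max2(-7, -7) = -7
  amber.gen = sub(-7, -7) = 0
  deps.gen = min2(-7, 0) = -7
  cache.gen = add(2, -7) = -5
  patch.gen = neg(0) = 0
  pack.gen = max2(0, -5) = 0
  router.gen = max2(0, -7) = 0

After the edit, cleaning proceeds:
  tables.gen: a read changed (trace.txt 1->0) — executes, giving 2 — identical to its old value.
  check.gen: dirty, but its reads are unchanged (omega.txt unchanged, tables.gen unchanged); cached -7 stands.
  meta.gen: dirty, but its reads are unchanged (filter.txt unchanged, check.gen unchanged); cached -7 stands.
  kernel.gen: dirty, but its reads are unchanged (check.gen unchanged, meta.gen unchanged); cached -7 stands.
  amber.gen: dirty, but its reads are unchanged (meta.gen unchanged, kernel.gen unchanged); cached 0 stands.
  deps.gen: dirty, but its reads are unchanged (kernel.gen unchanged, amber.gen unchanged); cached -7 stands.
  cache.gen: dirty, but its reads are unchanged (filter.txt unchanged, deps.gen unchanged); cached -5 stands.
  patch.gen: dirty, but its reads are unchanged (amber.gen unchanged); cached 0 stands.
  pack.gen: dirty, but its reads are unchanged (patch.gen unchanged, cache.gen unchanged); cached 0 stands.
  router.gen: dirty, but its reads are unchanged (pack.gen unchanged, omega.txt unchanged); cached 0 stands.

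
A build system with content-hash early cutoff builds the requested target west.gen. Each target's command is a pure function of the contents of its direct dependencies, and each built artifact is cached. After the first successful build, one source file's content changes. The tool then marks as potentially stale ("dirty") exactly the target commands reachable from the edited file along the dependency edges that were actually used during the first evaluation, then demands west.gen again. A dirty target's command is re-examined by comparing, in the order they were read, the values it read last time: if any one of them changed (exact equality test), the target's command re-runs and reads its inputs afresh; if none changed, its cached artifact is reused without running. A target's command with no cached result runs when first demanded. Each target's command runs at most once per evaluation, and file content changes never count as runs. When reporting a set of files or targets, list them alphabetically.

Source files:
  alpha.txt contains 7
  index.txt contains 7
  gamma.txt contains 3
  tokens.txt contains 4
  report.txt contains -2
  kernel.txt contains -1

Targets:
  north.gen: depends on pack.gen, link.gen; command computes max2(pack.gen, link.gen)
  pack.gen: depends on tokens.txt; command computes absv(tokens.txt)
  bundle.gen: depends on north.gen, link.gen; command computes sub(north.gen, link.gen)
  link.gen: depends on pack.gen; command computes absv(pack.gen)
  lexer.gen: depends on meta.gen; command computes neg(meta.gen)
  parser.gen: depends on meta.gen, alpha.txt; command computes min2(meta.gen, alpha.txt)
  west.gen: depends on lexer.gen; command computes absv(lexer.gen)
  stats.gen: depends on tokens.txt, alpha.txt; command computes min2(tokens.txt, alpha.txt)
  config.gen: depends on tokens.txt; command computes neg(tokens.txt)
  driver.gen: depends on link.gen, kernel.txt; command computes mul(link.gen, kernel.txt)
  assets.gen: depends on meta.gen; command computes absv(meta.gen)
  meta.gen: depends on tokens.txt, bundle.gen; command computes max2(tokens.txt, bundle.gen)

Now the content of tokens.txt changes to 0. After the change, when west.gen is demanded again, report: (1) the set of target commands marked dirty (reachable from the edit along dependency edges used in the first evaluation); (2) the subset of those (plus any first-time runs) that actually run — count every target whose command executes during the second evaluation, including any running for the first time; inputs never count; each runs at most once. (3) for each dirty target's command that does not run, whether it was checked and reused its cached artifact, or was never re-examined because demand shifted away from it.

Marked dirty: bundle.gen, lexer.gen, link.gen, meta.gen, north.gen, pack.gen, west.gen.
Target commands that run: bundle.gen, lexer.gen, link.gen, meta.gen, north.gen, pack.gen, west.gen — 7 in total.
Every dirty target's command ran.

First evaluation (everything demanded from the output):
  pack.gen = absv(4) = 4
  link.gen = absv(4) = 4
  north.gen = max2(4, 4) = 4
  bundle.gen = sub(4, 4) = 0
  meta.gen = max2(4, 0) = 4
  lexer.gen = neg(4) = -4
  west.gen = absv(-4) = 4

Propagation after the edit:
  pack.gen: runs — tokens.txt 4->0; result 0.
  link.gen: runs — pack.gen 4->0; result 0.
  north.gen: runs — pack.gen 4->0; link.gen 4->0; result 0.
  bundle.gen: runs — north.gen 4->0; link.gen 4->0; result 0 (same value as before).
  meta.gen: runs — tokens.txt 4->0; result 0.
  lexer.gen: runs — meta.gen 4->0; result 0.
  west.gen: runs — lexer.gen -4->0; result 0.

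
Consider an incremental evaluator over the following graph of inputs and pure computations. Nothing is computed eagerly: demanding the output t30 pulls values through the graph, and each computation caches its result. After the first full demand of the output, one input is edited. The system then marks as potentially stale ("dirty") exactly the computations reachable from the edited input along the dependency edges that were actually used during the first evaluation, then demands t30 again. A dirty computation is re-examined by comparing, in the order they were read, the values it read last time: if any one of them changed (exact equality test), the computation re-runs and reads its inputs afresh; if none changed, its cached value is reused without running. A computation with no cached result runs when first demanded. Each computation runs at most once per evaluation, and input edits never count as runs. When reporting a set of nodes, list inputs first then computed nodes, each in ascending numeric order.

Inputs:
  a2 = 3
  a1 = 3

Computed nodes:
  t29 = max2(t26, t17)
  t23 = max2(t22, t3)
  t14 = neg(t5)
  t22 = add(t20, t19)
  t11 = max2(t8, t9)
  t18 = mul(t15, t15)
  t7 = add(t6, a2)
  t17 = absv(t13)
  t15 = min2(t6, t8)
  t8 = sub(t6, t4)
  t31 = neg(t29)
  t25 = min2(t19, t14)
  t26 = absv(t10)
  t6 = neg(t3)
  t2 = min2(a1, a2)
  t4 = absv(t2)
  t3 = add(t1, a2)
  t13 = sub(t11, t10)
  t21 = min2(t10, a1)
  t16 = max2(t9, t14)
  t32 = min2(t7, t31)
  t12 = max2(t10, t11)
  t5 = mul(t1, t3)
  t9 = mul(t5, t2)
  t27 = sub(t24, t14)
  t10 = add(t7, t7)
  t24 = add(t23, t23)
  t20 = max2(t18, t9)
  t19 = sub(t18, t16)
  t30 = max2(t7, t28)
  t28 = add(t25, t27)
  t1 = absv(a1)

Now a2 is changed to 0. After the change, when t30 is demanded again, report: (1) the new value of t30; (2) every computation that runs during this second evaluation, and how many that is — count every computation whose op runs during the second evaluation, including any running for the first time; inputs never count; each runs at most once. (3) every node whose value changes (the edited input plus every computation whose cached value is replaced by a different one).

t30 now evaluates to 36.
Run set: t2, t3, t4, t5, t6, t7, t8, t9, t14, t15, t16, t18, t19, t20, t22, t23, t24, t25, t27, t28, t30 (21 run).
Changed values: a2, t2, t3, t4, t5, t6, t8, t9, t14, t15, t16, t18, t19, t20, t22, t23, t24, t25, t27, t28, t30.

Initial pass — values computed on the first demand:
  t1 = absv(3) = 3
  t2 = min2(3, 3) = 3
  t3 = add(3, 3) = 6
  t4 = absv(3) = 3
  t5 = mul(3, 6) = 18
  t6 = neg(6) = -6
  t7 = add(-6, 3) = -3
  t8 = sub(-6, 3) = -9
  t9 = mul(18, 3) = 54
  t14 = neg(18) = -18
  t15 = min2(-6, -9) = -9
  t16 = max2(54, -18) = 54
  t18 = mul(-9, -9) = 81
  t19 = sub(81, 54) = 27
  t20 = max2(81, 54) = 81
  t22 = add(81, 27) = 108
  t23 = max2(108, 6) = 108
  t24 = add(108, 108) = 216
  t25 = min2(27, -18) = -18
  t27 = sub(216, -18) = 234
  t28 = add(-18, 234) = 216
  t30 = max2(-3, 216) = 216

Second demand — change propagation:
  t2: re-runs because a2 3->0; new result 0.
  t3: re-runs because a2 3->0; new result 3.
  t4: re-runs because t2 3->0; new result 0.
  t5: re-runs because t3 6->3; new result 9.
  t6: re-runs because t3 6->3; new result -3.
  t7: re-runs because t6 -6->-3; a2 3->0; new result -3 (unchanged).
  t8: re-runs because t6 -6->-3; t4 3->0; new result -3.
  t9: re-runs because t5 18->9; t2 3->0; new result 0.
  t14: re-runs because t5 18->9; new result -9.
  t15: re-runs because t6 -6->-3; t8 -9->-3; new result -3.
  t16: re-runs because t9 54->0; t14 -18->-9; new result 0.
  t18: re-runs because t15 -9->-3; t15 -9->-3; new result 9.
  t19: re-runs because t18 81->9; t16 54->0; new result 9.
  t20: re-runs because t18 81->9; t9 54->0; new result 9.
  t22: re-runs because t20 81->9; t19 27->9; new result 18.
  t23: re-runs because t22 108->18; t3 6->3; new result 18.
  t24: re-runs because t23 108->18; t23 108->18; new result 36.
  t25: re-runs because t19 27->9; t14 -18->-9; new result -9.
  t27: re-runs because t24 216->36; t14 -18->-9; new result 45.
  t28: re-runs because t25 -18->-9; t27 234->45; new result 36.
  t30: re-runs because t28 216->36; new result 36.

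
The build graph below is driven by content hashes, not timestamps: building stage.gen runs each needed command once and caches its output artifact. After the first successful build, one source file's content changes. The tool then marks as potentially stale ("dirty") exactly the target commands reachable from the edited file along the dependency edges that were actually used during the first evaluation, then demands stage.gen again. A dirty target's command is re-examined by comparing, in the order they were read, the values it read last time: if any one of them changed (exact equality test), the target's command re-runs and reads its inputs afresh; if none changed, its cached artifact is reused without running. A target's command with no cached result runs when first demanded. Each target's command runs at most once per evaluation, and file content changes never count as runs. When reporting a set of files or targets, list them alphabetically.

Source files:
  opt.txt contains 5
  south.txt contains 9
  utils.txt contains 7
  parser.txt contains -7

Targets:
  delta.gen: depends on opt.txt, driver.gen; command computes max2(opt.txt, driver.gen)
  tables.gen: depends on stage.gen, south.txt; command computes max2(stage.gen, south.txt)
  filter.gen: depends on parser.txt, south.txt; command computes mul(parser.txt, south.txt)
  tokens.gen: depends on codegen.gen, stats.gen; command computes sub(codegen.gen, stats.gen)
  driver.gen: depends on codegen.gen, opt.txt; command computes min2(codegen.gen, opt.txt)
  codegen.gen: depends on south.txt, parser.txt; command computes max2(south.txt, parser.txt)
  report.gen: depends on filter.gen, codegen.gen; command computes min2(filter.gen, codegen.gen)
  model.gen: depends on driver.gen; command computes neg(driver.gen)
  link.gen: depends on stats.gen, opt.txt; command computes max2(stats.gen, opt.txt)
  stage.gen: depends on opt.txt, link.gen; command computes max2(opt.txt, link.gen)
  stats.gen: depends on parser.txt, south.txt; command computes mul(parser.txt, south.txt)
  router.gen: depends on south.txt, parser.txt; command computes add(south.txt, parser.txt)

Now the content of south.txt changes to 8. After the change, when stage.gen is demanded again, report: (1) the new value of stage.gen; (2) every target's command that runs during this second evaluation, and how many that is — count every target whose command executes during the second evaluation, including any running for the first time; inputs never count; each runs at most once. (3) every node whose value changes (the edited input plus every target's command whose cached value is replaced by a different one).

stage.gen now evaluates to 5.
Run set: link.gen, stats.gen (2 run).
Changed values: south.txt, stats.gen.
The important point: link.gen recomputes to an identical value, and the output ends up unchanged.

Initial pass — values computed on the first demand:
  stats.gen = mul(-7, 9) = -63
  link.gen = max2(-63, 5) = 5
  stage.gen = max2(5, 5) = 5

Second demand — change propagation:
  stats.gen: re-runs because south.txt 9->8; new result -56.
  link.gen: re-runs because stats.gen -63->-56; new result 5 (unchanged).
  stage.gen: re-examined; everything it read last time is the same (opt.txt unchanged, link.gen unchanged) — cache 5 kept, no run.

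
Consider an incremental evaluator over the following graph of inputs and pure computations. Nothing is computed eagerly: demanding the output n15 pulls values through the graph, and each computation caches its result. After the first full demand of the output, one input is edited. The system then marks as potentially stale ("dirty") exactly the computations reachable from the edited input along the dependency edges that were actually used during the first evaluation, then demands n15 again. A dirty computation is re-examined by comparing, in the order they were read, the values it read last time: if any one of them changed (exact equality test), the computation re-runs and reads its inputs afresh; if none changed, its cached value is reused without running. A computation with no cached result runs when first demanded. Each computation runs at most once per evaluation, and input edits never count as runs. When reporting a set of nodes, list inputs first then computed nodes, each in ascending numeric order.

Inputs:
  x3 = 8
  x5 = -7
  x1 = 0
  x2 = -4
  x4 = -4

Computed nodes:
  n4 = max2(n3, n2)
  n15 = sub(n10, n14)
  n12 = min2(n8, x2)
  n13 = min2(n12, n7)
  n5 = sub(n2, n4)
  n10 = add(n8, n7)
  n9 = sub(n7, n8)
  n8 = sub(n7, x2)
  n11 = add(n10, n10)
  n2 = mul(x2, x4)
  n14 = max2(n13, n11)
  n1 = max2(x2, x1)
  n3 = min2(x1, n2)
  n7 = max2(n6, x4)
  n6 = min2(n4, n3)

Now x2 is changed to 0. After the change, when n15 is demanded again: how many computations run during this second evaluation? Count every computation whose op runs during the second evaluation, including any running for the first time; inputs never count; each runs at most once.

Initial pass — values computed on the first demand:
  n2 = mul(-4, -4) = 16
  n3 = min2(0, 16) = 0
  n4 = max2(0, 16) = 16
  n6 = min2(16, 0) = 0
  n7 = max2(0, -4) = 0
  n8 = sub(0, -4) = 4
  n10 = add(4, 0) = 4
  n11 = add(4, 4) = 8
  n12 = min2(4, -4) = -4
  n13 = min2(-4, 0) = -4
  n14 = max2(-4, 8) = 8
  n15 = sub(4, 8) = -4

Second demand — change propagation:
  n2: re-runs because x2 -4->0; new result 0.
  n3: re-runs because n2 16->0; new result 0 (unchanged).
  n4: re-runs because n2 16->0; new result 0.
  n6: re-runs because n4 16->0; new result 0 (unchanged).
  n7: re-examined; everything it read last time is the same (n6 unchanged, x4 unchanged) — cache 0 kept, no run.
  n8: re-runs because x2 -4->0; new result 0.
  n10: re-runs because n8 4->0; new result 0.
  n11: re-runs because n10 4->0; n10 4->0; new result 0.
  n12: re-runs because n8 4->0; x2 -4->0; new result 0.
  n13: re-runs because n12 -4->0; new result 0.
  n14: re-runs because n13 -4->0; n11 8->0; new result 0.
  n15: re-runs because n10 4->0; n14 8->0; new result 0.

The important point: at n7 every value read last time is unchanged, so the dirty flag clears without a run.

Run set: n2, n3, n4, n6, n8, n10, n11, n12, n13, n14, n15 (11 run).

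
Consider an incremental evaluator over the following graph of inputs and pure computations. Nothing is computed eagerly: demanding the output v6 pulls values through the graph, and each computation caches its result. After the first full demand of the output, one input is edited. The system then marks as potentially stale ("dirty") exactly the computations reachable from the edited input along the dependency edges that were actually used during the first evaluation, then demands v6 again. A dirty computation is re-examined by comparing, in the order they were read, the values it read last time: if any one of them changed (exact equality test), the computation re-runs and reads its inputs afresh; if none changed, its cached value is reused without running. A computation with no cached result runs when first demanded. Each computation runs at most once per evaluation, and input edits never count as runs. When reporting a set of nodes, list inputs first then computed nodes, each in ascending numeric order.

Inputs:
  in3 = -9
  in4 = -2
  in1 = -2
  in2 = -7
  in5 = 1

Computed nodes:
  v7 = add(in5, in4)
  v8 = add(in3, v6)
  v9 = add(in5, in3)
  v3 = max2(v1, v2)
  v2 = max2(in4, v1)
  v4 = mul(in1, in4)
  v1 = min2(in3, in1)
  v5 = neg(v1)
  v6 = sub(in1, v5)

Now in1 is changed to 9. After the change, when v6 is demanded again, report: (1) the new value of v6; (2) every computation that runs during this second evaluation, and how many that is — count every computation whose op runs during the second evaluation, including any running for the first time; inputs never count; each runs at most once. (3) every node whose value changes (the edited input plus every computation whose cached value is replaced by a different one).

Initial pass — values computed on the first demand:
  v1 = min2(-9, -2) = -9
  v5 = neg(-9) = 9
  v6 = sub(-2, 9) = -11

Second demand — change propagation:
  v1: re-runs because in1 -2->9; new result -9 (unchanged).
  v5: re-examined; everything it read last time is the same (v1 unchanged) — cache 9 kept, no run.
  v6: re-runs because in1 -2->9; new result 0.

The important point: at v5 every value read last time is unchanged, so the dirty flag clears without a run.

v6 now evaluates to 0.
Run set: v1, v6 (2 run).
Changed values: in1, v6.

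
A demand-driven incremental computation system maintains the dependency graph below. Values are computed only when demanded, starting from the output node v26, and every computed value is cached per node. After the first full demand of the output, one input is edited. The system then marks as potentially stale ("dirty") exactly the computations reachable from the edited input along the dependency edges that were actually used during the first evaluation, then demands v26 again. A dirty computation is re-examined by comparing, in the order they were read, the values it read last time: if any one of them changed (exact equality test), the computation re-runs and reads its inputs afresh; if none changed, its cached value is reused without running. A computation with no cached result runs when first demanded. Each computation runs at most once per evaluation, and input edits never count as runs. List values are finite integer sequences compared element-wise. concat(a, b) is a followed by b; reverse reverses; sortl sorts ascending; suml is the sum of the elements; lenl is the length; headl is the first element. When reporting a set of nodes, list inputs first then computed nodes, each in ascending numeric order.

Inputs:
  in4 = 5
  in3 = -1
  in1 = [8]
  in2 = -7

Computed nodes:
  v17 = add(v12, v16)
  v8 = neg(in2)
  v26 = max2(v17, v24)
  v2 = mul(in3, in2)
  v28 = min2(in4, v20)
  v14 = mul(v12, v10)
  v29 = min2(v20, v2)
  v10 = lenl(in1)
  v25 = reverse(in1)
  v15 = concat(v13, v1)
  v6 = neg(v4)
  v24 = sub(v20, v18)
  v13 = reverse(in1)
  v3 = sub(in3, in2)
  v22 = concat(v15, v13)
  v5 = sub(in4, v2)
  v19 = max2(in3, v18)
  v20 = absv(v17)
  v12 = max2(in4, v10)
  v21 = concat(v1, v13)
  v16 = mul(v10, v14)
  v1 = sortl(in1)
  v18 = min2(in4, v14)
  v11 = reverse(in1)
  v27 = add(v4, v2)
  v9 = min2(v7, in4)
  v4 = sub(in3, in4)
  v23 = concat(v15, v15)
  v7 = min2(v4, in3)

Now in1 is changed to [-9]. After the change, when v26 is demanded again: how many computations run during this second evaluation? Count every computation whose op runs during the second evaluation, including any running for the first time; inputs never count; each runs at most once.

Computations that run: v10 — 1 in total.
Key observation: the change is absorbed at v10 — it re-runs but produces the same value, and the output's value is unchanged.

First evaluation (everything demanded from the output):
  v10 = lenl([8]) = 1
  v12 = max2(5, 1) = 5
  v14 = mul(5, 1) = 5
  v16 = mul(1, 5) = 5
  v17 = add(5, 5) = 10
  v18 = min2(5, 5) = 5
  v20 = absv(10) = 10
  v24 = sub(10, 5) = 5
  v26 = max2(10, 5) = 10

Propagation after the edit:
  v10: runs — in1 [8]->[-9]; result 1 (same value as before).
  v12: checked — values it read are unchanged (in4 unchanged, v10 unchanged); reused cached 5 without running.
  v14: checked — values it read are unchanged (v12 unchanged, v10 unchanged); reused cached 5 without running.
  v16: checked — values it read are unchanged (v10 unchanged, v14 unchanged); reused cached 5 without running.
  v17: checked — values it read are unchanged (v12 unchanged, v16 unchanged); reused cached 10 without running.
  v18: checked — values it read are unchanged (in4 unchanged, v14 unchanged); reused cached 5 without running.
  v20: checked — values it read are unchanged (v17 unchanged); reused cached 10 without running.
  v24: checked — values it read are unchanged (v20 unchanged, v18 unchanged); reused cached 5 without running.
  v26: checked — values it read are unchanged (v17 unchanged, v24 unchanged); reused cached 10 without running.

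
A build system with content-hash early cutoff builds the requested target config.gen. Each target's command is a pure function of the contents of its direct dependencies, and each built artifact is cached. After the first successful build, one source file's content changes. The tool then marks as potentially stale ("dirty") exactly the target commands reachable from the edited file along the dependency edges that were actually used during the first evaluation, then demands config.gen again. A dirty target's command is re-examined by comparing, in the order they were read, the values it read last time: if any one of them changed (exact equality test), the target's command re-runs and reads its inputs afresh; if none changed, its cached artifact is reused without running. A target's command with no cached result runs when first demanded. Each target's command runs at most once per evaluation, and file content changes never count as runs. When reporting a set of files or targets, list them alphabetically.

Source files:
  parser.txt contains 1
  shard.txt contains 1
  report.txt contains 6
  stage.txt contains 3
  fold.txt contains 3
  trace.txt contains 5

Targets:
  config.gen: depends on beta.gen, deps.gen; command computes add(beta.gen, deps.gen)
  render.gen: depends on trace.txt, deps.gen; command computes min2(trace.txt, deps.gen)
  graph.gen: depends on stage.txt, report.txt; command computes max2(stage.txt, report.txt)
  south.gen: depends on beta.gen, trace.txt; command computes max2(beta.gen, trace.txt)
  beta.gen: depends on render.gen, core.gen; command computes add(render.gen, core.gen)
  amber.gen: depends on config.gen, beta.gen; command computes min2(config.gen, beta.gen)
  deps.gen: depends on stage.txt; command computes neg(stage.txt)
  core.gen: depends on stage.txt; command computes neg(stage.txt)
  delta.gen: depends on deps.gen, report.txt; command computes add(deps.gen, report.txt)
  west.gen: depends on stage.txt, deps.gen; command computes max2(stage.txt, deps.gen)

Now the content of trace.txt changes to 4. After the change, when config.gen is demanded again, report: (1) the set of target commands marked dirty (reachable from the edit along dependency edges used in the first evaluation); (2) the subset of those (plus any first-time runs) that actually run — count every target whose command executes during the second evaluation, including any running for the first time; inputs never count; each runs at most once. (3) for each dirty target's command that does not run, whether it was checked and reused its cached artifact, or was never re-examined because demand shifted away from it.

First evaluation (everything demanded from the output):
  core.gen = neg(3) = -3
  deps.gen = neg(3) = -3
  render.gen = min2(5, -3) = -3
  beta.gen = add(-3, -3) = -6
  config.gen = add(-6, -3) = -9

Propagation after the edit:
  render.gen: runs — trace.txt 5->4; result -3 (same value as before).
  beta.gen: checked — values it read are unchanged (render.gen unchanged, core.gen unchanged); reused cached -6 without running.
  config.gen: checked — values it read are unchanged (beta.gen unchanged, deps.gen unchanged); reused cached -9 without running.

Key observation: the change is absorbed at render.gen — it re-runs but produces the same value, and the output's value is unchanged.

Marked dirty: beta.gen, config.gen, render.gen.
Target commands that run: render.gen — 1 in total.
Checked but reused from cache: beta.gen, config.gen.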